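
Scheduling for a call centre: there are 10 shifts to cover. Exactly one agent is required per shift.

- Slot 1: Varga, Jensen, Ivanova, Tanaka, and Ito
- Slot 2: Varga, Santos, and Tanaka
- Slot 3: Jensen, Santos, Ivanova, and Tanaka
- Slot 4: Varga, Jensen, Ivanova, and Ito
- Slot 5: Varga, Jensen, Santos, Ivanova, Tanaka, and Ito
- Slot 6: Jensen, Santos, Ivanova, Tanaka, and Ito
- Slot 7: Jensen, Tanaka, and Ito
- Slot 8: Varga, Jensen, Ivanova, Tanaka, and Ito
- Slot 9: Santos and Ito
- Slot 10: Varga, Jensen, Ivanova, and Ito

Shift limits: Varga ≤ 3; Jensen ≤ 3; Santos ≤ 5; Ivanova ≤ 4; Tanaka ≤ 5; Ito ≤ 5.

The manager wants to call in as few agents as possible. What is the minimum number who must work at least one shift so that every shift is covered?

2

10 slots to fill and no one can take more than 5, so at least ⌈10/5⌉ = 2 agents are needed.
Santos and Ito alone can cover everything: Slot 1→Ito, Slot 2→Santos, Slot 3→Santos, Slot 4→Ito, Slot 5→Santos, Slot 6→Santos, Slot 7→Ito, Slot 8→Ito, Slot 9→Santos, Slot 10→Ito.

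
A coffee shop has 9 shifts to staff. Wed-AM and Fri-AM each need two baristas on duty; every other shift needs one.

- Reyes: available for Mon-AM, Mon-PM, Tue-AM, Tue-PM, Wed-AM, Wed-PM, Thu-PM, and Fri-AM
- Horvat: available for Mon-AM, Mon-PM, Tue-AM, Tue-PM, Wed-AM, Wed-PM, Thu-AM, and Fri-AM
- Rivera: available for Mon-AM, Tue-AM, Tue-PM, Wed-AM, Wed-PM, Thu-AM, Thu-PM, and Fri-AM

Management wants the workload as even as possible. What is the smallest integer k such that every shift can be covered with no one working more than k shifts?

4

With 3 baristas and 11 worker-slots to fill, someone must work at least ⌈11/3⌉ = 4 shifts, so k ≥ 4.
k = 4 works: Mon-AM→Reyes, Mon-PM→Reyes, Tue-AM→Reyes, Tue-PM→Horvat, Wed-AM→Horvat+Rivera, Wed-PM→Rivera, Thu-AM→Horvat, Thu-PM→Reyes, Fri-AM→Horvat+Rivera.
Loads: Reyes 4, Horvat 4, Rivera 3 — all ≤ 4.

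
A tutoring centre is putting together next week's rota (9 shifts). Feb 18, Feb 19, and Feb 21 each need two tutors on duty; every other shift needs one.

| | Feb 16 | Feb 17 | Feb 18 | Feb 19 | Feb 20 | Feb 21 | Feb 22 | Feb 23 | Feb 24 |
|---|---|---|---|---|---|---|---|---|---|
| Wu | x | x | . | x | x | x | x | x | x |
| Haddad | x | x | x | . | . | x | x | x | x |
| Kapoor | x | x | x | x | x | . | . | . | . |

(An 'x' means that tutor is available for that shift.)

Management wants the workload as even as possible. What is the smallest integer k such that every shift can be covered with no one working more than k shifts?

With 3 tutors and 12 worker-slots to fill, someone must work at least ⌈12/3⌉ = 4 shifts, so k ≥ 4.
k = 4 works: Feb 16→Kapoor, Feb 17→Kapoor, Feb 18→Haddad+Kapoor, Feb 19→Wu+Kapoor, Feb 20→Wu, Feb 21→Wu+Haddad, Feb 22→Wu, Feb 23→Haddad, Feb 24→Haddad.
Loads: Wu 4, Haddad 4, Kapoor 4 — all ≤ 4.

4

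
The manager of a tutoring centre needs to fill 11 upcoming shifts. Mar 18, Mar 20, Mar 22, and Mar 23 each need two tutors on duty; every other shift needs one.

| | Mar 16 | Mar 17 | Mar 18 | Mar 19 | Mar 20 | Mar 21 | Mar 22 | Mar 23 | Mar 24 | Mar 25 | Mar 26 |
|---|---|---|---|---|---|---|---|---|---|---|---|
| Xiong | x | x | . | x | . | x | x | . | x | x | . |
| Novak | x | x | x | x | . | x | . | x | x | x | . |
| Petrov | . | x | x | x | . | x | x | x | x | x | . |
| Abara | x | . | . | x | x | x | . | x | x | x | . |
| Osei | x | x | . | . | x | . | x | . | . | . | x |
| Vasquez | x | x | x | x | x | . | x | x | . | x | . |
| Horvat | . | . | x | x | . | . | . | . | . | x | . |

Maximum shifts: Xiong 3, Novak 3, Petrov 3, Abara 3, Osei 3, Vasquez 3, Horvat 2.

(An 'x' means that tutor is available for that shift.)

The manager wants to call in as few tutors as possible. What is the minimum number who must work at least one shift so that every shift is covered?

15 slots to fill and no one can take more than 3, so at least ⌈15/3⌉ = 5 tutors are needed.
Xiong, Novak, Petrov, Abara, and Osei alone can cover everything: Mar 16→Xiong, Mar 17→Osei, Mar 18→Novak+Petrov, Mar 19→Xiong, Mar 20→Abara+Osei, Mar 21→Novak, Mar 22→Xiong+Petrov, Mar 23→Novak+Petrov, Mar 24→Abara, Mar 25→Abara, Mar 26→Osei.

5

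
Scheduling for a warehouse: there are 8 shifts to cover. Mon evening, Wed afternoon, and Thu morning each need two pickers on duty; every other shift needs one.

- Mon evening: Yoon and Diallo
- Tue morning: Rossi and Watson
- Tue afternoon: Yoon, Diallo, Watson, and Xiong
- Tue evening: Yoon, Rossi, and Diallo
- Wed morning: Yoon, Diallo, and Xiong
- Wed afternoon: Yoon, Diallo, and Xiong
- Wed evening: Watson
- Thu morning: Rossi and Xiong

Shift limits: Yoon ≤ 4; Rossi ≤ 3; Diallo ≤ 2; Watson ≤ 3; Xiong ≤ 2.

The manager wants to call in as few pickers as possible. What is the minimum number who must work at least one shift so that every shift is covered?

11 slots to fill and no one can take more than 4, so at least ⌈11/4⌉ = 3 pickers are needed.
Shifts {Mon evening, Wed evening, Thu morning} need 5 slots, but among the pickers available for them (Yoon, Rossi, Diallo, Watson, and Xiong) any 4 together supply at most 4. So 4 pickers are not enough.
Yoon, Rossi, Diallo, Watson, and Xiong alone can cover everything: Mon evening→Yoon+Diallo, Tue morning→Rossi, Tue afternoon→Watson, Tue evening→Yoon, Wed morning→Yoon, Wed afternoon→Yoon+Diallo, Wed evening→Watson, Thu morning→Rossi+Xiong.

5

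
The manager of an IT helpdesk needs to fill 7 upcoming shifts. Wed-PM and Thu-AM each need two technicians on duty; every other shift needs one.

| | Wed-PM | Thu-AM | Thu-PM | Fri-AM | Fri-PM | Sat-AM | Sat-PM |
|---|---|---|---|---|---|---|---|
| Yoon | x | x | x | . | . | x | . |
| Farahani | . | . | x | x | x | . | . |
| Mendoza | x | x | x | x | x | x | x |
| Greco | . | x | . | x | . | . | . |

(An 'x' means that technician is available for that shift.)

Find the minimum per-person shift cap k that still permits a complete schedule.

3

With 4 technicians and 9 worker-slots to fill, someone must work at least ⌈9/4⌉ = 3 shifts, so k ≥ 3.
k = 3 works: Wed-PM→Yoon+Mendoza, Thu-AM→Yoon+Mendoza, Thu-PM→Farahani, Fri-AM→Farahani, Fri-PM→Farahani, Sat-AM→Yoon, Sat-PM→Mendoza.
Loads: Yoon 3, Farahani 3, Mendoza 3, Greco 0 — all ≤ 3.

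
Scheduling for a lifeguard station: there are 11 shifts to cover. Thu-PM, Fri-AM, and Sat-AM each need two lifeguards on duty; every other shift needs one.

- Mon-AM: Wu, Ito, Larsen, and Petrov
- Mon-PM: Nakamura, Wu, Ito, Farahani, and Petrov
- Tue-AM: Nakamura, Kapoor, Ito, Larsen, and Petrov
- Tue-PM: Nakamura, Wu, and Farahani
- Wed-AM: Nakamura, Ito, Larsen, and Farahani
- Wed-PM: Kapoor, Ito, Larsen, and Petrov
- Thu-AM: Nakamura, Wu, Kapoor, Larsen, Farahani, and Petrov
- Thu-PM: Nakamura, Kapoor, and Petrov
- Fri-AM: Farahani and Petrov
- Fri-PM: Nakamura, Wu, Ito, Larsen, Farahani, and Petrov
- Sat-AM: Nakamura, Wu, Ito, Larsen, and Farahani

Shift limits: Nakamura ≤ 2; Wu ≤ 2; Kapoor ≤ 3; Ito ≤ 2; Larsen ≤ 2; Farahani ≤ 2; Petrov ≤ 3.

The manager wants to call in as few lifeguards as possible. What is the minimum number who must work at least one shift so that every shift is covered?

6

14 slots to fill and no one can take more than 3, so at least ⌈14/3⌉ = 5 lifeguards are needed.
Any 5 lifeguards together have capacity at most 3+3+2+2+2 = 12 < 14 slots, so 5 can never suffice.
Nakamura, Wu, Kapoor, Ito, Farahani, and Petrov alone can cover everything: Mon-AM→Wu, Mon-PM→Wu, Tue-AM→Kapoor, Tue-PM→Nakamura, Wed-AM→Nakamura, Wed-PM→Kapoor, Thu-AM→Petrov, Thu-PM→Kapoor+Petrov, Fri-AM→Farahani+Petrov, Fri-PM→Ito, Sat-AM→Ito+Farahani.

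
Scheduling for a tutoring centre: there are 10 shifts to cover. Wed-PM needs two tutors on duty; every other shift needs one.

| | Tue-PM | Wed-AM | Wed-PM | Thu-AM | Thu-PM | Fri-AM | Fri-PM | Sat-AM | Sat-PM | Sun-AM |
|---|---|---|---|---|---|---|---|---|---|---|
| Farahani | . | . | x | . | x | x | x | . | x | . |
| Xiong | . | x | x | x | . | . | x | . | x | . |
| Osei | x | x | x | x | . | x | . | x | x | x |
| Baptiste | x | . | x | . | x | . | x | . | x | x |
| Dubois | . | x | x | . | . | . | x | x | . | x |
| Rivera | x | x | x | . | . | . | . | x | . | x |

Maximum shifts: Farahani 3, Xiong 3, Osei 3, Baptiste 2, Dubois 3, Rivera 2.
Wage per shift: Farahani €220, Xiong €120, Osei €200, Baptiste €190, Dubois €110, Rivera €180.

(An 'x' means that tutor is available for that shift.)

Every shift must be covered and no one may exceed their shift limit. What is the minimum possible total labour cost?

€1630

Picking the cheapest available tutor for each shift independently would cost €1480, but that ignores the shift limits.
An optimal schedule: Tue-PM→Rivera, Wed-AM→Dubois, Wed-PM→Xiong+Baptiste, Thu-AM→Xiong, Thu-PM→Baptiste, Fri-AM→Osei, Fri-PM→Dubois, Sat-AM→Dubois, Sat-PM→Xiong, Sun-AM→Rivera.
Total: 180 + 110 + 120 + 190 + 120 + 190 + 200 + 110 + 110 + 120 + 180 = €1630.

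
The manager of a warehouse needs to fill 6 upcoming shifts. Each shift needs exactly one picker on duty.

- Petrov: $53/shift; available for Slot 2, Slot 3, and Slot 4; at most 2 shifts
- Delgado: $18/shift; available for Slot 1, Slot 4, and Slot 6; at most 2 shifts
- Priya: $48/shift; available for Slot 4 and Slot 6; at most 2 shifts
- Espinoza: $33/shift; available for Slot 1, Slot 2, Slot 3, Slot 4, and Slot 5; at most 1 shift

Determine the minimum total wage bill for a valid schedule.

Slot 5 can only be covered by Espinoza, so that assignment is forced.
Picking the cheapest available picker for each shift independently would cost $153, but that ignores the shift limits.
An optimal schedule: Slot 1→Delgado, Slot 2→Petrov, Slot 3→Petrov, Slot 4→Priya, Slot 5→Espinoza, Slot 6→Delgado.
Total: 18 + 53 + 53 + 48 + 33 + 18 = $223.

$223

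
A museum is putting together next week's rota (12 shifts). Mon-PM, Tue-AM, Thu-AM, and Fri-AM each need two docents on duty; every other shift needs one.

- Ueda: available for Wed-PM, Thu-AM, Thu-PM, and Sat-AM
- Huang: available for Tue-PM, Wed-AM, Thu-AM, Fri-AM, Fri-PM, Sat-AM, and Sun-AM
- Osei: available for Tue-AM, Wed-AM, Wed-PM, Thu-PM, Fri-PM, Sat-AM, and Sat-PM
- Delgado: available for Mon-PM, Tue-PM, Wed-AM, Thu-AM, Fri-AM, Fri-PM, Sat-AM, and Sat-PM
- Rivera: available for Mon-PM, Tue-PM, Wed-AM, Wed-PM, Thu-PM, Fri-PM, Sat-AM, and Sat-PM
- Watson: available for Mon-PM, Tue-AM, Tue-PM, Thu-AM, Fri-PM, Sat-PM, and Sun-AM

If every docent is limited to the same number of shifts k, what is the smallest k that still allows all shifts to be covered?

With 6 docents and 16 worker-slots to fill, someone must work at least ⌈16/6⌉ = 3 shifts, so k ≥ 3.
k = 3 works: Mon-PM→Delgado+Rivera, Tue-AM→Osei+Watson, Tue-PM→Huang, Wed-AM→Osei, Wed-PM→Ueda, Thu-AM→Ueda+Watson, Thu-PM→Ueda, Fri-AM→Huang+Delgado, Fri-PM→Delgado, Sat-AM→Rivera, Sat-PM→Osei, Sun-AM→Huang.
Loads: Ueda 3, Huang 3, Osei 3, Delgado 3, Rivera 2, Watson 2 — all ≤ 3.

3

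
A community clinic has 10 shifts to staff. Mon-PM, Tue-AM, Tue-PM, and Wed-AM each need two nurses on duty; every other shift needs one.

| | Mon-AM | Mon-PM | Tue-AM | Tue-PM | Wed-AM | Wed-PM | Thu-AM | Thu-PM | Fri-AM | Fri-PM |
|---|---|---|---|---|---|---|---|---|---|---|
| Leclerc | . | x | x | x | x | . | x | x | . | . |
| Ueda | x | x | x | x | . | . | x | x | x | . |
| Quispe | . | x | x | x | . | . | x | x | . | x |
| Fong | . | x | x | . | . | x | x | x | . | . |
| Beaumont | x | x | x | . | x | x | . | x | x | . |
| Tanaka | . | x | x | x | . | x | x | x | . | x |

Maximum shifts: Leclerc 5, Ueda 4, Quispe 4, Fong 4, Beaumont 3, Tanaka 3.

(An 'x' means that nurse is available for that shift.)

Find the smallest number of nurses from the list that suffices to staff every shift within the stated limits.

14 slots to fill and no one can take more than 5, so at least ⌈14/5⌉ = 3 nurses are needed.
Any 3 nurses together have capacity at most 5+4+4 = 13 < 14 slots, so 3 can never suffice.
Leclerc, Ueda, Quispe, and Beaumont alone can cover everything: Mon-AM→Ueda, Mon-PM→Leclerc+Ueda, Tue-AM→Quispe+Beaumont, Tue-PM→Leclerc+Ueda, Wed-AM→Leclerc+Beaumont, Wed-PM→Beaumont, Thu-AM→Leclerc, Thu-PM→Leclerc, Fri-AM→Ueda, Fri-PM→Quispe.

4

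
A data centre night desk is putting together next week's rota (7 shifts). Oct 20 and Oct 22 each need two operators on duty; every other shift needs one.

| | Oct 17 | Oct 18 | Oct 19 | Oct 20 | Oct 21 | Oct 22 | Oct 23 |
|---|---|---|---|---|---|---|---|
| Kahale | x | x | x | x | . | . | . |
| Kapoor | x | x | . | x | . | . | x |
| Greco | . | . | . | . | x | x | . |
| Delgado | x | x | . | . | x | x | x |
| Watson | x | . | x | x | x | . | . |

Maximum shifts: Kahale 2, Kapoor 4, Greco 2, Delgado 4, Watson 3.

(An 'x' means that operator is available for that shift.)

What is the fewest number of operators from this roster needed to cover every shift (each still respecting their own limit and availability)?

9 slots to fill and no one can take more than 4, so at least ⌈9/4⌉ = 3 operators are needed.
Shifts {Oct 20, Oct 22} need 4 slots, but among the operators available for them (Kahale, Kapoor, Greco, Delgado, and Watson) any 3 together supply at most 3. So 3 operators are not enough.
Kahale, Kapoor, Greco, and Delgado alone can cover everything: Oct 17→Kapoor, Oct 18→Kapoor, Oct 19→Kahale, Oct 20→Kahale+Kapoor, Oct 21→Greco, Oct 22→Greco+Delgado, Oct 23→Kapoor.

4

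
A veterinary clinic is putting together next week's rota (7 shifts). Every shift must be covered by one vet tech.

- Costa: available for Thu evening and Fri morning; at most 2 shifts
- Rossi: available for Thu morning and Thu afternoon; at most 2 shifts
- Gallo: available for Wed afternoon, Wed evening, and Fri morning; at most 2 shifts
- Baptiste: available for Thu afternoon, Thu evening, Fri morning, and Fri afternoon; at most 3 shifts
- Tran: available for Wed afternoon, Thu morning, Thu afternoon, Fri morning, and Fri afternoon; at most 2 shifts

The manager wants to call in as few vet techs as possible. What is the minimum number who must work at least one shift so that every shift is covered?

3

7 slots to fill and no one can take more than 3, so at least ⌈7/3⌉ = 3 vet techs are needed.
Rossi, Gallo, and Baptiste alone can cover everything: Wed afternoon→Gallo, Wed evening→Gallo, Thu morning→Rossi, Thu afternoon→Rossi, Thu evening→Baptiste, Fri morning→Baptiste, Fri afternoon→Baptiste.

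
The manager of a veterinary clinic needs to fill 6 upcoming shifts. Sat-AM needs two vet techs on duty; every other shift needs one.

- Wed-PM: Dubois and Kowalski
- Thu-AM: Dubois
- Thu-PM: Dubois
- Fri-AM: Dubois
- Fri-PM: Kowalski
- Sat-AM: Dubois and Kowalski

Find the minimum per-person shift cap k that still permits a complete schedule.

4

With 2 vet techs and 7 worker-slots to fill, someone must work at least ⌈7/2⌉ = 4 shifts, so k ≥ 4.
k = 4 works: Wed-PM→Kowalski, Thu-AM→Dubois, Thu-PM→Dubois, Fri-AM→Dubois, Fri-PM→Kowalski, Sat-AM→Dubois+Kowalski.
Loads: Dubois 4, Kowalski 3 — all ≤ 4.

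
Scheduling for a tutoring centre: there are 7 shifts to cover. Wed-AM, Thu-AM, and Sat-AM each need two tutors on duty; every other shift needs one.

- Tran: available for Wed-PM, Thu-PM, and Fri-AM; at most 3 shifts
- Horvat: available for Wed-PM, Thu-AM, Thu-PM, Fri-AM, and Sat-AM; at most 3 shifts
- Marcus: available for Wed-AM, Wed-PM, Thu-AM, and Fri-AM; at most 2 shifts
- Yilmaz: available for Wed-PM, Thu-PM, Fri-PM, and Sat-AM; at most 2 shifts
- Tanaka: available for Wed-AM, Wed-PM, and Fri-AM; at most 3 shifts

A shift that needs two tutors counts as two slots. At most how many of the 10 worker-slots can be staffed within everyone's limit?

Total capacity across all tutors is 3+3+2+2+3 = 13, and 10 slots are needed, so at most 10 can be filled.
An assignment achieving 10: Wed-AM→Marcus+Tanaka, Wed-PM→Tran, Thu-AM→Horvat+Marcus, Thu-PM→Tran, Fri-AM→Tran, Fri-PM→Yilmaz, Sat-AM→Horvat+Yilmaz.
Loads: Tran 3/3, Horvat 2/3, Marcus 2/2, Yilmaz 2/2, Tanaka 1/3.

10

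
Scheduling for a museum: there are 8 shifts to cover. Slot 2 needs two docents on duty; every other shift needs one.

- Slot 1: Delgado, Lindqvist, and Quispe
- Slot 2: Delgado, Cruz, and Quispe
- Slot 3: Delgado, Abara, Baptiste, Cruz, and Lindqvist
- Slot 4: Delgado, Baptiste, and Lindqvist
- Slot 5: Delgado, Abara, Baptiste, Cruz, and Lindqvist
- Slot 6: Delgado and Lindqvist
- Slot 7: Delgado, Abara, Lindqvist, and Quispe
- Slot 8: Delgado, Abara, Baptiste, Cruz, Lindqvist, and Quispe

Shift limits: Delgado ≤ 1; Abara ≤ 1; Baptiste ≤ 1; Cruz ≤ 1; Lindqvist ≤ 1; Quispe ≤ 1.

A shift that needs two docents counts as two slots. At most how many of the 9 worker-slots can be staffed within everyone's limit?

Total capacity across all docents is 1+1+1+1+1+1 = 6, and 9 slots are needed, so at most 6 can be filled.
An assignment achieving 6: Slot 1→Lindqvist, Slot 2→Cruz+Quispe, Slot 4→Baptiste, Slot 6→Delgado, Slot 7→Abara.
Loads: Delgado 1/1, Abara 1/1, Baptiste 1/1, Cruz 1/1, Lindqvist 1/1, Quispe 1/1.

6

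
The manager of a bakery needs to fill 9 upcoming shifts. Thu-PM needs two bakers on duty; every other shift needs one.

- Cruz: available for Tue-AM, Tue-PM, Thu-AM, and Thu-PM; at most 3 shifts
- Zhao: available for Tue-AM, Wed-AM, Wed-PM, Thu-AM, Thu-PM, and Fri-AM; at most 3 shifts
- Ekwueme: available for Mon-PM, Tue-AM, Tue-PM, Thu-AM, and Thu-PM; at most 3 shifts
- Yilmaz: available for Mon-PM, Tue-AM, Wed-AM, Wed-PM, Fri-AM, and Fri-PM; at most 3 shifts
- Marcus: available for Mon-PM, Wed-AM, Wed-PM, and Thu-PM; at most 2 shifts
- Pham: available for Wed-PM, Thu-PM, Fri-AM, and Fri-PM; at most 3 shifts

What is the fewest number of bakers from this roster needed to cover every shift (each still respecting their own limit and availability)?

10 slots to fill and no one can take more than 3, so at least ⌈10/3⌉ = 4 bakers are needed.
Cruz, Zhao, Ekwueme, and Yilmaz alone can cover everything: Mon-PM→Ekwueme, Tue-AM→Ekwueme, Tue-PM→Cruz, Wed-AM→Zhao, Wed-PM→Zhao, Thu-AM→Cruz, Thu-PM→Cruz+Ekwueme, Fri-AM→Zhao, Fri-PM→Yilmaz.

4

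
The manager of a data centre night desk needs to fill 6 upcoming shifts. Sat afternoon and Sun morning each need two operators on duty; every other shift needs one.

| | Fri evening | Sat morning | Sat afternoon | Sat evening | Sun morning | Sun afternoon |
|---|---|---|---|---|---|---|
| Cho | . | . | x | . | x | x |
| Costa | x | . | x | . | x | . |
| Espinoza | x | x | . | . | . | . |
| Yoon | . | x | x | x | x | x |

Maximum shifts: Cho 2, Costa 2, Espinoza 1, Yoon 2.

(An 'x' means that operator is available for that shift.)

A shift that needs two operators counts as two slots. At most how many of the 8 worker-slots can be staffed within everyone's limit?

7

Total capacity across all operators is 2+2+1+2 = 7, and 8 slots are needed, so at most 7 can be filled.
An assignment achieving 7: Fri evening→Costa, Sat morning→Espinoza, Sat afternoon→Cho+Costa, Sat evening→Yoon, Sun morning→Yoon, Sun afternoon→Cho.
Loads: Cho 2/2, Costa 2/2, Espinoza 1/1, Yoon 2/2.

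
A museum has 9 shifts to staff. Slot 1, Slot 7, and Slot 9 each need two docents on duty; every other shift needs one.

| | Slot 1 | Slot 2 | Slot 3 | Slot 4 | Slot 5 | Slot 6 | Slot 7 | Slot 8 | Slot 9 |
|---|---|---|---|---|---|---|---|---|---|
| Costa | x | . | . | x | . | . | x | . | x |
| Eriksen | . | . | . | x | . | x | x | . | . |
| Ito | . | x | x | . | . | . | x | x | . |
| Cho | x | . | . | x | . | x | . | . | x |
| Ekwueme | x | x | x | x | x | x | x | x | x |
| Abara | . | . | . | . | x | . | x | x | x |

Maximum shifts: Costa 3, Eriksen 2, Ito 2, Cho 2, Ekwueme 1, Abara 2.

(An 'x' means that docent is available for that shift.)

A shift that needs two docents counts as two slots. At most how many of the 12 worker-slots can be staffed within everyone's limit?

12

Total capacity across all docents is 3+2+2+2+1+2 = 12, and 12 slots are needed, so at most 12 can be filled.
An assignment achieving 12: Slot 1→Costa+Cho, Slot 2→Ito, Slot 3→Ito, Slot 4→Costa, Slot 5→Ekwueme, Slot 6→Eriksen, Slot 7→Eriksen+Abara, Slot 8→Abara, Slot 9→Costa+Cho.
Loads: Costa 3/3, Eriksen 2/2, Ito 2/2, Cho 2/2, Ekwueme 1/1, Abara 2/2.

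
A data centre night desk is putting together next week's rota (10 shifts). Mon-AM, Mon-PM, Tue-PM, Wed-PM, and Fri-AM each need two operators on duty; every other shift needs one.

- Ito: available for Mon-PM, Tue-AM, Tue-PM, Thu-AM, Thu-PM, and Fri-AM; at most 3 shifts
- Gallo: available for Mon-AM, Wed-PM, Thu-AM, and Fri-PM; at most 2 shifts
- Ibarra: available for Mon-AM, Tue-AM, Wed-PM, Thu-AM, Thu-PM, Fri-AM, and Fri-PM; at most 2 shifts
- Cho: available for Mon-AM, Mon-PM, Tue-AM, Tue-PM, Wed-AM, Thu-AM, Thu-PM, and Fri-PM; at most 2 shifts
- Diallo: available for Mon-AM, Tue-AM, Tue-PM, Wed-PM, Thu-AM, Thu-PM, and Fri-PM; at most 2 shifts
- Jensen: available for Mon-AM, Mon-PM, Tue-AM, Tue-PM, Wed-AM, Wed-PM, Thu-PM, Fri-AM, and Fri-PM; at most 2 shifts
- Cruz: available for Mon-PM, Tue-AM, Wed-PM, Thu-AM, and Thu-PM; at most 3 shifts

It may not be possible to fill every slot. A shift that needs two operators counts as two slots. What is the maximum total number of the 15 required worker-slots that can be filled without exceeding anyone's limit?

Total capacity across all operators is 3+2+2+2+2+2+3 = 16, and 15 slots are needed, so at most 15 can be filled.
An assignment achieving 15: Mon-AM→Gallo+Ibarra, Mon-PM→Ito+Cho, Tue-AM→Jensen, Tue-PM→Ito+Diallo, Wed-AM→Cho, Wed-PM→Gallo+Diallo, Thu-AM→Cruz, Thu-PM→Cruz, Fri-AM→Ito+Ibarra, Fri-PM→Jensen.
Loads: Ito 3/3, Gallo 2/2, Ibarra 2/2, Cho 2/2, Diallo 2/2, Jensen 2/2, Cruz 2/3.

15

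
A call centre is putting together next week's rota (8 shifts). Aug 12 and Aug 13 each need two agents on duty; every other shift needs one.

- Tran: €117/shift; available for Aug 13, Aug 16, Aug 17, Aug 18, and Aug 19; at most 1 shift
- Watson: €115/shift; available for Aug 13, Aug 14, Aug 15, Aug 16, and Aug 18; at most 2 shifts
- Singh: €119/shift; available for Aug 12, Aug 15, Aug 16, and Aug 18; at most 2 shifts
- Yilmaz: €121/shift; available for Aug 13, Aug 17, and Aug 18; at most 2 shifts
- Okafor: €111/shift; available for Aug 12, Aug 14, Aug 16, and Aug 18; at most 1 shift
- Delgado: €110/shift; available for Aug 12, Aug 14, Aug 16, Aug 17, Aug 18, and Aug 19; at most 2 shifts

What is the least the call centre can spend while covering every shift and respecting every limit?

Picking the cheapest available agent for each shift independently would cost €1118, but that ignores the shift limits.
An optimal schedule: Aug 12→Singh+Okafor, Aug 13→Watson+Yilmaz, Aug 14→Delgado, Aug 15→Watson, Aug 16→Singh, Aug 17→Yilmaz, Aug 18→Delgado, Aug 19→Tran.
Total: 119 + 111 + 115 + 121 + 110 + 115 + 119 + 121 + 110 + 117 = €1158.

€1158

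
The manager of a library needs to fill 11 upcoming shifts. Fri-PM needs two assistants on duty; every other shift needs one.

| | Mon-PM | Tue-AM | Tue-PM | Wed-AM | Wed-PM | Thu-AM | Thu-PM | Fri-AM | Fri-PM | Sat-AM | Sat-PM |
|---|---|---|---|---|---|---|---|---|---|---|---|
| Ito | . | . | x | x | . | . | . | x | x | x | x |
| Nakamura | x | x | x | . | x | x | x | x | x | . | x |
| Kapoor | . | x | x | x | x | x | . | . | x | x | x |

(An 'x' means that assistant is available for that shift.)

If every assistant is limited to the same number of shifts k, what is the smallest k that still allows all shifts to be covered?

4

With 3 assistants and 12 worker-slots to fill, someone must work at least ⌈12/3⌉ = 4 shifts, so k ≥ 4.
k = 4 works: Mon-PM→Nakamura, Tue-AM→Nakamura, Tue-PM→Kapoor, Wed-AM→Ito, Wed-PM→Nakamura, Thu-AM→Kapoor, Thu-PM→Nakamura, Fri-AM→Ito, Fri-PM→Ito+Kapoor, Sat-AM→Ito, Sat-PM→Kapoor.
Loads: Ito 4, Nakamura 4, Kapoor 4 — all ≤ 4.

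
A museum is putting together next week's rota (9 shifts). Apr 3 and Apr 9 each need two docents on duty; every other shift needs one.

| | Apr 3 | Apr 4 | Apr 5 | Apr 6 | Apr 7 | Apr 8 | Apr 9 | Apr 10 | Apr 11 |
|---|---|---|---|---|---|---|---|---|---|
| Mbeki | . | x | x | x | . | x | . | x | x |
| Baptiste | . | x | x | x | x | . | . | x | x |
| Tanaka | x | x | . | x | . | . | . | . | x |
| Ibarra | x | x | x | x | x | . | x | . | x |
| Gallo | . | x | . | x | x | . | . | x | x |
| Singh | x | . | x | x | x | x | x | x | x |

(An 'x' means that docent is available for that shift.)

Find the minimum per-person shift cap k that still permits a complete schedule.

2

With 6 docents and 11 worker-slots to fill, someone must work at least ⌈11/6⌉ = 2 shifts, so k ≥ 2.
k = 2 works: Apr 3→Tanaka+Ibarra, Apr 4→Tanaka, Apr 5→Mbeki, Apr 6→Gallo, Apr 7→Baptiste, Apr 8→Mbeki, Apr 9→Ibarra+Singh, Apr 10→Baptiste, Apr 11→Gallo.
Loads: Mbeki 2, Baptiste 2, Tanaka 2, Ibarra 2, Gallo 2, Singh 1 — all ≤ 2.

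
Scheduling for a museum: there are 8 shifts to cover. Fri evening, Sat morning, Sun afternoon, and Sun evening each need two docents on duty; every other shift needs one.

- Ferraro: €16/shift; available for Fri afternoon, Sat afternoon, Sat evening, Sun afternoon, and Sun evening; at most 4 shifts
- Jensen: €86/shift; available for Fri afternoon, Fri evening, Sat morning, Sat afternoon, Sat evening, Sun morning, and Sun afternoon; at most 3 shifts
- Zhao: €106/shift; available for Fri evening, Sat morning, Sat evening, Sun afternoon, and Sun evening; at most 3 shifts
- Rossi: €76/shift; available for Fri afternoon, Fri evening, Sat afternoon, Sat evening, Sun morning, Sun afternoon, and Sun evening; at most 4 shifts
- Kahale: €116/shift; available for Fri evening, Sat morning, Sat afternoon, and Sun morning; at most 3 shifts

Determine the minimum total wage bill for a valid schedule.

Picking the cheapest available docent for each shift independently would cost €662, but that ignores the shift limits.
An optimal schedule: Fri afternoon→Ferraro, Fri evening→Rossi+Jensen, Sat morning→Jensen+Zhao, Sat afternoon→Ferraro, Sat evening→Ferraro, Sun morning→Rossi, Sun afternoon→Rossi+Jensen, Sun evening→Ferraro+Rossi.
Total: 16 + 76 + 86 + 86 + 106 + 16 + 16 + 76 + 76 + 86 + 16 + 76 = €732.

€732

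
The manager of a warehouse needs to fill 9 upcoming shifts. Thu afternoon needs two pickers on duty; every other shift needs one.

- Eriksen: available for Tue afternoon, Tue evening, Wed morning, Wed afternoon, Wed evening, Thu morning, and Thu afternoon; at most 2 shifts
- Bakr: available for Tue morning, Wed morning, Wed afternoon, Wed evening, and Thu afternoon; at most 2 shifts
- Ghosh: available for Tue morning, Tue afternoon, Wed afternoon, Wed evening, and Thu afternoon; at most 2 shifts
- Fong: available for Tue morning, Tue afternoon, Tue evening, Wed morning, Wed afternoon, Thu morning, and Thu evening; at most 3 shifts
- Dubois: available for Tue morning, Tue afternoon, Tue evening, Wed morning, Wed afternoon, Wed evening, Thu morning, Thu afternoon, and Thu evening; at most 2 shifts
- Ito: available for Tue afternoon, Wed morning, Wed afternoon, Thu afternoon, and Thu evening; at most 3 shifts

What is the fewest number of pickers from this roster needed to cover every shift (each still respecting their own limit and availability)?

10 slots to fill and no one can take more than 3, so at least ⌈10/3⌉ = 4 pickers are needed.
Eriksen, Bakr, Fong, and Ito alone can cover everything: Tue morning→Bakr, Tue afternoon→Fong, Tue evening→Eriksen, Wed morning→Ito, Wed afternoon→Ito, Wed evening→Eriksen, Thu morning→Fong, Thu afternoon→Bakr+Ito, Thu evening→Fong.

4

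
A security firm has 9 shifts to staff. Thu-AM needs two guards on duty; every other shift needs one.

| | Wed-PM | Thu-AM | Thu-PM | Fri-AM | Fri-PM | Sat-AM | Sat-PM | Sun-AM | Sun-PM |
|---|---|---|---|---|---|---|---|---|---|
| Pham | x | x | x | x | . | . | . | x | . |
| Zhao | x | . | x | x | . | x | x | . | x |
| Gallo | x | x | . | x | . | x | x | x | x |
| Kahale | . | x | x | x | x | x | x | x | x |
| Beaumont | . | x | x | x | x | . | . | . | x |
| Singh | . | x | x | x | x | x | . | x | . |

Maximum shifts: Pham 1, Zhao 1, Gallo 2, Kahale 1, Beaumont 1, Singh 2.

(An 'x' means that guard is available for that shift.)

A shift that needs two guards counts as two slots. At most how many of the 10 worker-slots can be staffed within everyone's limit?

8

Total capacity across all guards is 1+1+2+1+1+2 = 8, and 10 slots are needed, so at most 8 can be filled.
An assignment achieving 8: Wed-PM→Pham, Thu-AM→Singh, Thu-PM→Singh, Fri-PM→Kahale, Sat-AM→Gallo, Sat-PM→Zhao, Sun-AM→Gallo, Sun-PM→Beaumont.
Loads: Pham 1/1, Zhao 1/1, Gallo 2/2, Kahale 1/1, Beaumont 1/1, Singh 2/2.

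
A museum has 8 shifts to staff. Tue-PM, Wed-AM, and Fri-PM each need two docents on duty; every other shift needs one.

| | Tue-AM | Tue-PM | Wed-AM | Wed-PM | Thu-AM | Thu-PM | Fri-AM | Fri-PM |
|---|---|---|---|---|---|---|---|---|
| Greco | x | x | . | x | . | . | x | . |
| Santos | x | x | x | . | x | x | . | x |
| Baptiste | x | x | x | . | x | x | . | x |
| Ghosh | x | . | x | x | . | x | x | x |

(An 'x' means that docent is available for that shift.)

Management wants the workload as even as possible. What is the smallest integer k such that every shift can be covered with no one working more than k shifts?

With 4 docents and 11 worker-slots to fill, someone must work at least ⌈11/4⌉ = 3 shifts, so k ≥ 3.
k = 3 works: Tue-AM→Ghosh, Tue-PM→Greco+Santos, Wed-AM→Santos+Baptiste, Wed-PM→Greco, Thu-AM→Santos, Thu-PM→Baptiste, Fri-AM→Greco, Fri-PM→Baptiste+Ghosh.
Loads: Greco 3, Santos 3, Baptiste 3, Ghosh 2 — all ≤ 3.

3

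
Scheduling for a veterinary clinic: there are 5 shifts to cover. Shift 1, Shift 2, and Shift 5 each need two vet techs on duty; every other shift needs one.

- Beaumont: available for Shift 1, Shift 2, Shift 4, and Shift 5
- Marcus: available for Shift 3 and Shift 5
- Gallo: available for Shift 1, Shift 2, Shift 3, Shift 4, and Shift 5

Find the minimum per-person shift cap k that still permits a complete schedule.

3

With 3 vet techs and 8 worker-slots to fill, someone must work at least ⌈8/3⌉ = 3 shifts, so k ≥ 3.
k = 3 works: Shift 1→Beaumont+Gallo, Shift 2→Beaumont+Gallo, Shift 3→Marcus, Shift 4→Beaumont, Shift 5→Marcus+Gallo.
Loads: Beaumont 3, Marcus 2, Gallo 3 — all ≤ 3.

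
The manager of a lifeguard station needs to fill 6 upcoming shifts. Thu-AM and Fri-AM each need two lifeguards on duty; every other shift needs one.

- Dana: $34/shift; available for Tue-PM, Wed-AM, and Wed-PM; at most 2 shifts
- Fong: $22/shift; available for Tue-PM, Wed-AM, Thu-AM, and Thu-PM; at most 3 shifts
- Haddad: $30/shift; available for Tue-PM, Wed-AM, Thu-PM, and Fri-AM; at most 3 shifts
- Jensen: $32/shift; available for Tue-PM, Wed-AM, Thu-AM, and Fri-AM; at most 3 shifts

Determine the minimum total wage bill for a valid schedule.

$224

Wed-PM can only be covered by Dana, so that assignment is forced.
Thu-AM can only be covered by Fong and Jensen, so that assignment is forced.
Fri-AM can only be covered by Haddad and Jensen, so that assignment is forced.
Picking the cheapest available lifeguard for each shift independently would cost $216, but that ignores the shift limits.
An optimal schedule: Tue-PM→Fong, Wed-AM→Haddad, Wed-PM→Dana, Thu-AM→Fong+Jensen, Thu-PM→Fong, Fri-AM→Haddad+Jensen.
Total: 22 + 30 + 34 + 22 + 32 + 22 + 30 + 32 = $224.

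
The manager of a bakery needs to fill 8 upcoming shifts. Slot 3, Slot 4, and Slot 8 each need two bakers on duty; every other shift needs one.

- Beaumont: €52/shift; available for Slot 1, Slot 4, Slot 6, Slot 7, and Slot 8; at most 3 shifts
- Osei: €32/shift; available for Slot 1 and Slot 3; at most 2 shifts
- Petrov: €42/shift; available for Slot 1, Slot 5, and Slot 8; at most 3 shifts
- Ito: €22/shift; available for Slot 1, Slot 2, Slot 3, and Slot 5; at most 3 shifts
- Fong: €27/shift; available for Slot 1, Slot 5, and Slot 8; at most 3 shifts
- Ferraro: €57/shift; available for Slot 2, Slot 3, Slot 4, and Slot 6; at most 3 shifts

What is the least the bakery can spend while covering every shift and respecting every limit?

€407

Slot 4 can only be covered by Beaumont and Ferraro, so that assignment is forced.
Slot 7 can only be covered by Beaumont, so that assignment is forced.
Picking the cheapest available baker for each shift independently would cost €402, but that ignores the shift limits.
An optimal schedule: Slot 1→Fong, Slot 2→Ito, Slot 3→Ito+Osei, Slot 4→Beaumont+Ferraro, Slot 5→Ito, Slot 6→Beaumont, Slot 7→Beaumont, Slot 8→Fong+Petrov.
Total: 27 + 22 + 22 + 32 + 52 + 57 + 22 + 52 + 52 + 27 + 42 = €407.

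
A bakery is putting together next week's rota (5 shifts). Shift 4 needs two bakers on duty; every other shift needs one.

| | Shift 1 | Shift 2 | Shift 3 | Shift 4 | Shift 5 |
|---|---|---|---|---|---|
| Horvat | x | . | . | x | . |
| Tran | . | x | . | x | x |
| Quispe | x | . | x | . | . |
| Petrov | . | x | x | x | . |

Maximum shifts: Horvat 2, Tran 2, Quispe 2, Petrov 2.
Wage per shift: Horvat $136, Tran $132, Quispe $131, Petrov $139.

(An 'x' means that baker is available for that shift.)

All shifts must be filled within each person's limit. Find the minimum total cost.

$801

Shift 5 can only be covered by Tran, so that assignment is forced.
Picking the cheapest available baker for each shift independently would cost $794, but that ignores the shift limits.
An optimal schedule: Shift 1→Quispe, Shift 2→Tran, Shift 3→Quispe, Shift 4→Horvat+Petrov, Shift 5→Tran.
Total: 131 + 132 + 131 + 136 + 139 + 132 = $801.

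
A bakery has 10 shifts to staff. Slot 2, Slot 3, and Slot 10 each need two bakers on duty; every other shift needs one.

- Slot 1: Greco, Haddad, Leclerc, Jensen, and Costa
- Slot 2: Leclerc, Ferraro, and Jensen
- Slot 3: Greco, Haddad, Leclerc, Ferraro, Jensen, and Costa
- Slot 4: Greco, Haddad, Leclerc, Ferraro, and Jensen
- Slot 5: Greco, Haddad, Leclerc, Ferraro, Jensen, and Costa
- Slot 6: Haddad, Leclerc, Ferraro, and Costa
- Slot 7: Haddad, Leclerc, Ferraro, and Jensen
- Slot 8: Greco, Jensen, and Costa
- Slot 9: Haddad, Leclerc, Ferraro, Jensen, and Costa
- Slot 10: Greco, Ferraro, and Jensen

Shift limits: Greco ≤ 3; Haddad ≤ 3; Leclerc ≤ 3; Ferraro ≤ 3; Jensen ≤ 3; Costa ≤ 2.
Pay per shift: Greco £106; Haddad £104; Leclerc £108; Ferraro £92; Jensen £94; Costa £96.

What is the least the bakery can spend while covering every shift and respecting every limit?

£1274

Picking the cheapest available baker for each shift independently would cost £1206, but that ignores the shift limits.
An optimal schedule: Slot 1→Costa, Slot 2→Ferraro+Jensen, Slot 3→Haddad+Greco, Slot 4→Haddad, Slot 5→Greco, Slot 6→Ferraro, Slot 7→Haddad, Slot 8→Jensen, Slot 9→Costa, Slot 10→Ferraro+Jensen.
Total: 96 + 92 + 94 + 104 + 106 + 104 + 106 + 92 + 104 + 94 + 96 + 92 + 94 = £1274.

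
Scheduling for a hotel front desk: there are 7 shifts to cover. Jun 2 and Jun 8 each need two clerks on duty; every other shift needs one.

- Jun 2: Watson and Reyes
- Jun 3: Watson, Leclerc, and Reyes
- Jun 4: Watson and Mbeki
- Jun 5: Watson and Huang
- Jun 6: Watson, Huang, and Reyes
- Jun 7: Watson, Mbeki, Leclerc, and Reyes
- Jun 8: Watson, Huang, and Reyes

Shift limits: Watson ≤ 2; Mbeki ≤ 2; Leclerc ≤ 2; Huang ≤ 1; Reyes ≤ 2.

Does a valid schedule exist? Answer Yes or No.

Total capacity is 9 and 9 slots are needed, so capacity alone doesn't rule it out.
Shifts {Jun 2, Jun 5, Jun 6, Jun 8} need 6 worker-slots in total, but the clerks available for any of those shifts (Watson, Huang, and Reyes) can supply at most 5 among them. So no valid schedule exists.

No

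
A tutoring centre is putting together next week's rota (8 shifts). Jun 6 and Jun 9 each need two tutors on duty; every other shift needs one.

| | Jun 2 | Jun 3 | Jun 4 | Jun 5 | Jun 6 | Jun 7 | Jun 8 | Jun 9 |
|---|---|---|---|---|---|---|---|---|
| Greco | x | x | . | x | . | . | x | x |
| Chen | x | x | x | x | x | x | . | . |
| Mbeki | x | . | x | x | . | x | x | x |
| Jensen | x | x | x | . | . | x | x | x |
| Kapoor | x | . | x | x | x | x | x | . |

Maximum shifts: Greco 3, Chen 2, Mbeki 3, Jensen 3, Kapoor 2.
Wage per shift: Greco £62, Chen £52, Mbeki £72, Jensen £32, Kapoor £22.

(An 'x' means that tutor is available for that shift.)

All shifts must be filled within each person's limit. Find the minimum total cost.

Jun 6 can only be covered by Chen and Kapoor, so that assignment is forced.
Picking the cheapest available tutor for each shift independently would cost £310, but that ignores the shift limits.
An optimal schedule: Jun 2→Greco, Jun 3→Jensen, Jun 4→Kapoor, Jun 5→Chen, Jun 6→Kapoor+Chen, Jun 7→Jensen, Jun 8→Greco, Jun 9→Jensen+Greco.
Total: 62 + 32 + 22 + 52 + 22 + 52 + 32 + 62 + 32 + 62 = £430.

£430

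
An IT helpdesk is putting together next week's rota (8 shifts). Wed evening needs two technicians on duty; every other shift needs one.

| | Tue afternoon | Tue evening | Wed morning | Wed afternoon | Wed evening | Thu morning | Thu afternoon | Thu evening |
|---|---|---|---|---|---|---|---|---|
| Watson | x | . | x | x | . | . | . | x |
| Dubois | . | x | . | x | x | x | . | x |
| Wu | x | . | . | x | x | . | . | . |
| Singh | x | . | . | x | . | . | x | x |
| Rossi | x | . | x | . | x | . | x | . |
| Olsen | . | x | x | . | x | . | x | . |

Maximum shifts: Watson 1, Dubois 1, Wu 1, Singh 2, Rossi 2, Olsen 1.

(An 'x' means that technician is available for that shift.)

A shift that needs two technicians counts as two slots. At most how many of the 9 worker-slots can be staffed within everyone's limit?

Total capacity across all technicians is 1+1+1+2+2+1 = 8, and 9 slots are needed, so at most 8 can be filled.
An assignment achieving 8: Tue afternoon→Rossi, Tue evening→Olsen, Wed morning→Watson, Wed afternoon→Wu, Wed evening→Rossi, Thu morning→Dubois, Thu afternoon→Singh, Thu evening→Singh.
Loads: Watson 1/1, Dubois 1/1, Wu 1/1, Singh 2/2, Rossi 2/2, Olsen 1/1.

8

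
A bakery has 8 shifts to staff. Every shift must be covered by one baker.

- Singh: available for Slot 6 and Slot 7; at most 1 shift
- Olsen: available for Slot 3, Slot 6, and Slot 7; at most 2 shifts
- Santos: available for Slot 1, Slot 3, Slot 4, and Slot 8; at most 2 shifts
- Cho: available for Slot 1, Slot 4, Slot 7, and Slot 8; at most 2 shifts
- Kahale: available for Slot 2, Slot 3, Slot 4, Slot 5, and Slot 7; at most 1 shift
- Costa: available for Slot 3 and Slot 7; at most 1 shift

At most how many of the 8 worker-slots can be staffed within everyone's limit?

7

Total capacity across all bakers is 1+2+2+2+1+1 = 9, and 8 slots are needed, so at most 8 can be filled.
Shifts {Slot 2, Slot 5} need 2 slots but only Kahale are available for them, supplying at most 1 — so at least 1 slot must go unfilled.
An assignment achieving 7: Slot 1→Santos, Slot 2→Kahale, Slot 3→Olsen, Slot 4→Cho, Slot 6→Singh, Slot 7→Olsen, Slot 8→Santos.
Loads: Singh 1/1, Olsen 2/2, Santos 2/2, Cho 1/2, Kahale 1/1, Costa 0/1.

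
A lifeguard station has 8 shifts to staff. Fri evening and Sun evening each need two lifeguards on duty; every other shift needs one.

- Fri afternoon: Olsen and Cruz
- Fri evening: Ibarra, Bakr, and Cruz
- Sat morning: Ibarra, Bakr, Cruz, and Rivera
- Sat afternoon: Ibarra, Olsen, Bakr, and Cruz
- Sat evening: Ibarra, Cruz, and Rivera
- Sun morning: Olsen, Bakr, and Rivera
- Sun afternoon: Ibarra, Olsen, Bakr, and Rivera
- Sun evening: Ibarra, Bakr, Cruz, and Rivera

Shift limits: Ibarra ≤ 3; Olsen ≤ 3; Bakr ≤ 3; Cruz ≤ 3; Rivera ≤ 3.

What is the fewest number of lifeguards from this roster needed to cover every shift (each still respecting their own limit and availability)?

10 slots to fill and no one can take more than 3, so at least ⌈10/3⌉ = 4 lifeguards are needed.
Ibarra, Olsen, Bakr, and Cruz alone can cover everything: Fri afternoon→Olsen, Fri evening→Ibarra+Bakr, Sat morning→Ibarra, Sat afternoon→Bakr, Sat evening→Ibarra, Sun morning→Olsen, Sun afternoon→Olsen, Sun evening→Bakr+Cruz.

4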